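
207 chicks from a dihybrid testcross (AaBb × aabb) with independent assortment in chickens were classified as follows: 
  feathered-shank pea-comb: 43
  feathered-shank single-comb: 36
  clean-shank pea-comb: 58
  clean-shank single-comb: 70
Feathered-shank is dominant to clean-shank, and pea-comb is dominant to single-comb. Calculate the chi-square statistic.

13.464

A dihybrid testcross with independent assortment gives a 1:1:1:1 ratio.
The 1:1:1:1 ratio has 4 parts, so with N = 207 the expected counts are:
  feathered-shank pea-comb: 207 × 1/4 = 51.75
  feathered-shank single-comb: 207 × 1/4 = 51.75
  clean-shank pea-comb: 207 × 1/4 = 51.75
  clean-shank single-comb: 207 × 1/4 = 51.75
χ² = Σ (O − E)² / E
  feathered-shank pea-comb: (43 − 51.75)² / 51.75 = 1.4795
  feathered-shank single-comb: (36 − 51.75)² / 51.75 = 4.7935
  clean-shank pea-comb: (58 − 51.75)² / 51.75 = 0.7548
  clean-shank single-comb: (70 − 51.75)² / 51.75 = 6.4360
χ² = 1.4795 + 4.7935 + 0.7548 + 6.4360 = 13.4638 ≈ 13.464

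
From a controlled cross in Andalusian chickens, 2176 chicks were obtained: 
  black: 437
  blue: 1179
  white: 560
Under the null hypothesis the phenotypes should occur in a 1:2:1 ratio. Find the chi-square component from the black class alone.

21.046

The 1:2:1 ratio has 4 parts, so with N = 2176 the expected counts are:
  black: 2176 × 1/4 = 544
  blue: 2176 × 2/4 = 1088
  white: 2176 × 1/4 = 544
Contribution of black: (437 − 544)² / 544 = 21.0460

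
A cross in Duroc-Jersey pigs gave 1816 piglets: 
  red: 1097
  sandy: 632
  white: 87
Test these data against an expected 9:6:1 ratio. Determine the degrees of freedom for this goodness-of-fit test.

A goodness-of-fit test with 3 phenotype classes has df = 3 − 1 = 2.

2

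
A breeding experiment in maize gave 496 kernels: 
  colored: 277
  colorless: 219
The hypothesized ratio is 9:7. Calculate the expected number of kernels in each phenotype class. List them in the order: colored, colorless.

The 9:7 ratio has 16 parts, so with N = 496 the expected counts are:
  colored: 496 × 9/16 = 279
  colorless: 496 × 7/16 = 217

279, 217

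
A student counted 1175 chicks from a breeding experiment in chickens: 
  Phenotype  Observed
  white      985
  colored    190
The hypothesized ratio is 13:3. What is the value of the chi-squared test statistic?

5.133

Expected counts for N = 1175 under a 13:3 ratio (total parts = 16):
  white: 1175 × 13/16 = 954.6875
  colored: 1175 × 3/16 = 220.3125
χ² = Σ (O − E)² / E
  white: (985 − 954.6875)² / 954.6875 = 0.9625
  colored: (190 − 220.3125)² / 220.3125 = 4.1707
χ² = 0.9625 + 4.1707 = 5.1332 ≈ 5.133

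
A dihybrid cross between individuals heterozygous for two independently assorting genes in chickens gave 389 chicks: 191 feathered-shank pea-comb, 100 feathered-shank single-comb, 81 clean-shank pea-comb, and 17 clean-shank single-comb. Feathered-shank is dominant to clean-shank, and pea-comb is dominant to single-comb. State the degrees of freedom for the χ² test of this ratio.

A dihybrid F₂ with independent assortment and complete dominance at both loci gives a 9:3:3:1 phenotypic ratio.
A goodness-of-fit test with 4 phenotype classes has df = 4 − 1 = 3.

3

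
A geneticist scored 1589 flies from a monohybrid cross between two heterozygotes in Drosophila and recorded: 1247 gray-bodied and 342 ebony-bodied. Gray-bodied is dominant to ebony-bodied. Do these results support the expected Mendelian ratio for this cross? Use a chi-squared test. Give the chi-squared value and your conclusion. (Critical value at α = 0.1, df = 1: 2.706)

10.246; not consistent

For a monohybrid cross between heterozygotes with complete dominance, the expected phenotypic ratio is 3:1.
Under the 3:1 hypothesis (Σ ratio = 4, N = 1589):
  gray-bodied: 1589 × 3/4 = 1191.75
  ebony-bodied: 1589 × 1/4 = 397.25
χ² = Σ (O − E)² / E
  gray-bodied: (1247 − 1191.75)² / 1191.75 = 2.5614
  ebony-bodied: (342 − 397.25)² / 397.25 = 7.6842
χ² = 2.5614 + 7.6842 = 10.2456 ≈ 10.246
Degrees of freedom = 2 − 1 = 1; critical value at α = 0.1 is 2.706.
Since 10.246 > 2.706, we reject the null hypothesis — the data do not fit the 3:1 ratio.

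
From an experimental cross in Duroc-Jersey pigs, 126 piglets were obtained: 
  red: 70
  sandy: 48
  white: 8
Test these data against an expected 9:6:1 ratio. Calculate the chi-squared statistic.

Under the 9:6:1 hypothesis (Σ ratio = 16, N = 126):
  red: 126 × 9/16 = 70.875
  sandy: 126 × 6/16 = 47.25
  white: 126 × 1/16 = 7.875
χ² = Σ (O − E)² / E
  red: (70 − 70.875)² / 70.875 = 0.0108
  sandy: (48 − 47.25)² / 47.25 = 0.0119
  white: (8 − 7.875)² / 7.875 = 0.0020
χ² = 0.0108 + 0.0119 + 0.0020 = 0.0247 ≈ 0.025

0.025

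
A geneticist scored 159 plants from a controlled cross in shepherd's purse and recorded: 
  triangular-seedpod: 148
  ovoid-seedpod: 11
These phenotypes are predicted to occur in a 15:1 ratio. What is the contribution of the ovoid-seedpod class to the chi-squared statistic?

Total ratio parts = 16. Expected numbers out of 159:
  triangular-seedpod: 159 × 15/16 = 149.0625
  ovoid-seedpod: 159 × 1/16 = 9.9375
Contribution of ovoid-seedpod: (11 − 9.9375)² / 9.9375 = 0.1136

0.114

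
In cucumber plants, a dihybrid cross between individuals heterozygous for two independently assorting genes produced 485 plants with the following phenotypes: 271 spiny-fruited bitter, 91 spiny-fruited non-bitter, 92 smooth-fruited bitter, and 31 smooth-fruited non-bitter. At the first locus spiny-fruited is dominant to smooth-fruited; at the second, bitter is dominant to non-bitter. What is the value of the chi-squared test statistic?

A dihybrid F₂ with independent assortment and complete dominance at both loci gives a 9:3:3:1 phenotypic ratio.
Under the 9:3:3:1 hypothesis (Σ ratio = 16, N = 485):
  spiny-fruited bitter: 485 × 9/16 = 272.8125
  spiny-fruited non-bitter: 485 × 3/16 = 90.9375
  smooth-fruited bitter: 485 × 3/16 = 90.9375
  smooth-fruited non-bitter: 485 × 1/16 = 30.3125
χ² = Σ (O − E)² / E
  spiny-fruited bitter: (271 − 272.8125)² / 272.8125 = 0.0120
  spiny-fruited non-bitter: (91 − 90.9375)² / 90.9375 = 0.0000
  smooth-fruited bitter: (92 − 90.9375)² / 90.9375 = 0.0124
  smooth-fruited non-bitter: (31 − 30.3125)² / 30.3125 = 0.0156
χ² = 0.0120 + 0.0000 + 0.0124 + 0.0156 = 0.040

0.040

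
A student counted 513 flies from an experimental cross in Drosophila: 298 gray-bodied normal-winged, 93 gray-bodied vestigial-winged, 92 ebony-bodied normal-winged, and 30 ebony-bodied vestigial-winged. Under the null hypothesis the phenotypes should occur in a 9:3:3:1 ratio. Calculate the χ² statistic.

The 9:3:3:1 ratio has 16 parts, so with N = 513 the expected counts are:
  gray-bodied normal-winged: 513 × 9/16 = 288.5625
  gray-bodied vestigial-winged: 513 × 3/16 = 96.1875
  ebony-bodied normal-winged: 513 × 3/16 = 96.1875
  ebony-bodied vestigial-winged: 513 × 1/16 = 32.0625
χ² = Σ (O − E)² / E
  gray-bodied normal-winged: (298 − 288.5625)² / 288.5625 = 0.3087
  gray-bodied vestigial-winged: (93 − 96.1875)² / 96.1875 = 0.1056
  ebony-bodied normal-winged: (92 − 96.1875)² / 96.1875 = 0.1823
  ebony-bodied vestigial-winged: (30 − 32.0625)² / 32.0625 = 0.1327
χ² = 0.3087 + 0.1056 + 0.1823 + 0.1327 = 0.7293 ≈ 0.729

0.729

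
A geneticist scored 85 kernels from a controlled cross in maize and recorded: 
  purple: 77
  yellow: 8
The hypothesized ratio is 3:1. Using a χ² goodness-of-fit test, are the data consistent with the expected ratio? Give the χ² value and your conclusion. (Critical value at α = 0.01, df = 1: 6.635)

11.016; not consistent

Under the 3:1 hypothesis (Σ ratio = 4, N = 85):
  purple: 85 × 3/4 = 63.75
  yellow: 85 × 1/4 = 21.25
χ² = Σ (O − E)² / E
  purple: (77 − 63.75)² / 63.75 = 2.7539
  yellow: (8 − 21.25)² / 21.25 = 8.2618
χ² = 2.7539 + 8.2618 = 11.0157 ≈ 11.016
Degrees of freedom = 2 − 1 = 1; critical value at α = 0.01 is 6.635.
Since 11.016 > 6.635, we reject the null hypothesis — the data do not fit the 3:1 ratio.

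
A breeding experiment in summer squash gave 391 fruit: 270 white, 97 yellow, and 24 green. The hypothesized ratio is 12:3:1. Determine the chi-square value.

Expected counts for N = 391 under a 12:3:1 ratio (total parts = 16):
  white: 391 × 12/16 = 293.25
  yellow: 391 × 3/16 = 73.3125
  green: 391 × 1/16 = 24.4375
χ² = Σ (O − E)² / E
  white: (270 − 293.25)² / 293.25 = 1.8434
  yellow: (97 − 73.3125)² / 73.3125 = 7.6535
  green: (24 − 24.4375)² / 24.4375 = 0.0078
χ² = 1.8434 + 7.6535 + 0.0078 = 9.5047 ≈ 9.505

9.505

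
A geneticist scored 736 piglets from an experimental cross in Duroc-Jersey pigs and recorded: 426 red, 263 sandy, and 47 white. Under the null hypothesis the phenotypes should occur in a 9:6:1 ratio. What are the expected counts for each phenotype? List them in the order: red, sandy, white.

414, 276, 46

Expected counts for N = 736 under a 9:6:1 ratio (total parts = 16):
  red: 736 × 9/16 = 414
  sandy: 736 × 6/16 = 276
  white: 736 × 1/16 = 46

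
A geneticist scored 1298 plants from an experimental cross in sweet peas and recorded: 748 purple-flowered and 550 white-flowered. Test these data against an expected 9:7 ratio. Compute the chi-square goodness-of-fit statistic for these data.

1.000

Expected counts for N = 1298 under a 9:7 ratio (total parts = 16):
  purple-flowered: 1298 × 9/16 = 730.125
  white-flowered: 1298 × 7/16 = 567.875
χ² = Σ (O − E)² / E
  purple-flowered: (748 − 730.125)² / 730.125 = 0.4376
  white-flowered: (550 − 567.875)² / 567.875 = 0.5627
χ² = 0.4376 + 0.5627 = 1.0003 ≈ 1.000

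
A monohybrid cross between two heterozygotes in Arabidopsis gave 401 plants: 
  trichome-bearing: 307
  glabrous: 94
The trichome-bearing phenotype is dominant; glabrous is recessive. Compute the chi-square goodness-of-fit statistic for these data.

0.520

For a monohybrid cross between heterozygotes with complete dominance, the expected phenotypic ratio is 3:1.
Expected counts for N = 401 under a 3:1 ratio (total parts = 4):
  trichome-bearing: 401 × 3/4 = 300.75
  glabrous: 401 × 1/4 = 100.25
χ² = Σ (O − E)² / E
  trichome-bearing: (307 − 300.75)² / 300.75 = 0.1299
  glabrous: (94 − 100.25)² / 100.25 = 0.3897
χ² = 0.1299 + 0.3897 = 0.5196 ≈ 0.520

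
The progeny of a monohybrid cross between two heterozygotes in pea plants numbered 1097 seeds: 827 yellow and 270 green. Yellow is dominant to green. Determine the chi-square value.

For a monohybrid cross between heterozygotes with complete dominance, the expected phenotypic ratio is 3:1.
Under the 3:1 hypothesis (Σ ratio = 4, N = 1097):
  yellow: 1097 × 3/4 = 822.75
  green: 1097 × 1/4 = 274.25
χ² = Σ (O − E)² / E
  yellow: (827 − 822.75)² / 822.75 = 0.0220
  green: (270 − 274.25)² / 274.25 = 0.0659
χ² = 0.0220 + 0.0659 = 0.0879 ≈ 0.088

0.088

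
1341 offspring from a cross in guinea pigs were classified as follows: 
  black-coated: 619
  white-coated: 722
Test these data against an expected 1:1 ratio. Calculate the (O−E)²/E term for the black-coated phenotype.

3.956

Total ratio parts = 2. Expected numbers out of 1341:
  black-coated: 1341 × 1/2 = 670.5
  white-coated: 1341 × 1/2 = 670.5
Contribution of black-coated: (619 − 670.5)² / 670.5 = 3.9556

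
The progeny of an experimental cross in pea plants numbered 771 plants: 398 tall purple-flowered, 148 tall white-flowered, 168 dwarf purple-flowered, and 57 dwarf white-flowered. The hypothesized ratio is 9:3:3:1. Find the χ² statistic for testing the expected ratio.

8.430

Under the 9:3:3:1 hypothesis (Σ ratio = 16, N = 771):
  tall purple-flowered: 771 × 9/16 = 433.6875
  tall white-flowered: 771 × 3/16 = 144.5625
  dwarf purple-flowered: 771 × 3/16 = 144.5625
  dwarf white-flowered: 771 × 1/16 = 48.1875
χ² = Σ (O − E)² / E
  tall purple-flowered: (398 − 433.6875)² / 433.6875 = 2.9367
  tall white-flowered: (148 − 144.5625)² / 144.5625 = 0.0817
  dwarf purple-flowered: (168 − 144.5625)² / 144.5625 = 3.7999
  dwarf white-flowered: (57 − 48.1875)² / 48.1875 = 1.6116
χ² = 2.9367 + 0.0817 + 3.7999 + 1.6116 = 8.4299 ≈ 8.430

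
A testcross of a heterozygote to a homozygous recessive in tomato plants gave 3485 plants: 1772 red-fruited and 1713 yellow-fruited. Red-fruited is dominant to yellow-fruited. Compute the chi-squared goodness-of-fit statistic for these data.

A testcross of a heterozygote (Aa × aa) gives a 1:1 phenotypic ratio.
Under the 1:1 hypothesis (Σ ratio = 2, N = 3485):
  red-fruited: 3485 × 1/2 = 1742.5
  yellow-fruited: 3485 × 1/2 = 1742.5
χ² = Σ (O − E)² / E
  red-fruited: (1772 − 1742.5)² / 1742.5 = 0.4994
  yellow-fruited: (1713 − 1742.5)² / 1742.5 = 0.4994
χ² = 0.4994 + 0.4994 = 0.9988 ≈ 0.999

0.999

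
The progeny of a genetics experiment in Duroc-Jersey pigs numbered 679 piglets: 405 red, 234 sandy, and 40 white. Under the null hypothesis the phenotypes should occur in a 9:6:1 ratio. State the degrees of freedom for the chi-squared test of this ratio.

2

A goodness-of-fit test with 3 phenotype classes has df = 3 − 1 = 2.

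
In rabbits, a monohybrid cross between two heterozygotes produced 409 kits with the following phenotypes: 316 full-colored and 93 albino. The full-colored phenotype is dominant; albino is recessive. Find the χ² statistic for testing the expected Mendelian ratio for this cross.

1.116

For a monohybrid cross between heterozygotes with complete dominance, the expected phenotypic ratio is 3:1.
Expected counts for N = 409 under a 3:1 ratio (total parts = 4):
  full-colored: 409 × 3/4 = 306.75
  albino: 409 × 1/4 = 102.25
χ² = Σ (O − E)² / E
  full-colored: (316 − 306.75)² / 306.75 = 0.2789
  albino: (93 − 102.25)² / 102.25 = 0.8368
χ² = 0.2789 + 0.8368 = 1.1157 ≈ 1.116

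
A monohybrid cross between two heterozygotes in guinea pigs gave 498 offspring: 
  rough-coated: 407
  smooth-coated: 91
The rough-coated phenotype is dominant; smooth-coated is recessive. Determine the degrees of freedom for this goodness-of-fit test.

1

For a monohybrid cross between heterozygotes with complete dominance, the expected phenotypic ratio is 3:1.
A goodness-of-fit test with 2 phenotype classes has df = 2 − 1 = 1.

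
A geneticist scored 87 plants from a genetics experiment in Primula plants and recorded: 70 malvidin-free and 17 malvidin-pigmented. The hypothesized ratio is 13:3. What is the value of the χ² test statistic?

The 13:3 ratio has 16 parts, so with N = 87 the expected counts are:
  malvidin-free: 87 × 13/16 = 70.6875
  malvidin-pigmented: 87 × 3/16 = 16.3125
χ² = Σ (O − E)² / E
  malvidin-free: (70 − 70.6875)² / 70.6875 = 0.0067
  malvidin-pigmented: (17 − 16.3125)² / 16.3125 = 0.0290
χ² = 0.0067 + 0.0290 = 0.0357 ≈ 0.036

0.036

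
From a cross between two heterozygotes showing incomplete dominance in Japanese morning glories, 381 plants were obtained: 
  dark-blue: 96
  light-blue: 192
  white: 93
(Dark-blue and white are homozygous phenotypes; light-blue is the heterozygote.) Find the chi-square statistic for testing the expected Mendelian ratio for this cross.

With incomplete dominance, a heterozygote × heterozygote cross gives a 1:2:1 phenotypic ratio.
Under the 1:2:1 hypothesis (Σ ratio = 4, N = 381):
  dark-blue: 381 × 1/4 = 95.25
  light-blue: 381 × 2/4 = 190.5
  white: 381 × 1/4 = 95.25
χ² = Σ (O − E)² / E
  dark-blue: (96 − 95.25)² / 95.25 = 0.0059
  light-blue: (192 − 190.5)² / 190.5 = 0.0118
  white: (93 − 95.25)² / 95.25 = 0.0531
χ² = 0.0059 + 0.0118 + 0.0531 = 0.0708 ≈ 0.071

0.071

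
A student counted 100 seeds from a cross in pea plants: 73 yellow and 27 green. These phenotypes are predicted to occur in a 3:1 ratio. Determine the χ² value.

0.213

Total ratio parts = 4. Expected numbers out of 100:
  yellow: 100 × 3/4 = 75
  green: 100 × 1/4 = 25
χ² = Σ (O − E)² / E
  yellow: (73 − 75)² / 75 = 0.0533
  green: (27 − 25)² / 25 = 0.1600
χ² = 0.0533 + 0.1600 = 0.2133 ≈ 0.213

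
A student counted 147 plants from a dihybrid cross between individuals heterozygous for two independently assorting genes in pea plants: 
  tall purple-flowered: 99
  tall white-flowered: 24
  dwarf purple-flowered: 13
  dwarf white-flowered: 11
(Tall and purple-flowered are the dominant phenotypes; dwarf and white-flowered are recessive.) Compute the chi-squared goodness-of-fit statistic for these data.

11.730

A dihybrid F₂ with independent assortment and complete dominance at both loci gives a 9:3:3:1 phenotypic ratio.
Total ratio parts = 16. Expected numbers out of 147:
  tall purple-flowered: 147 × 9/16 = 82.6875
  tall white-flowered: 147 × 3/16 = 27.5625
  dwarf purple-flowered: 147 × 3/16 = 27.5625
  dwarf white-flowered: 147 × 1/16 = 9.1875
χ² = Σ (O − E)² / E
  tall purple-flowered: (99 − 82.6875)² / 82.6875 = 3.2181
  tall white-flowered: (24 − 27.5625)² / 27.5625 = 0.4605
  dwarf purple-flowered: (13 − 27.5625)² / 27.5625 = 7.6940
  dwarf white-flowered: (11 − 9.1875)² / 9.1875 = 0.3576
χ² = 3.2181 + 0.4605 + 7.6940 + 0.3576 = 11.7302 ≈ 11.730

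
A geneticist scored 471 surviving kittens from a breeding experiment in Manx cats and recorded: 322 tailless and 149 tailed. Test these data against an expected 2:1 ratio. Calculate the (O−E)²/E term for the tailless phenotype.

0.204

Expected counts for N = 471 under a 2:1 ratio (total parts = 3):
  tailless: 471 × 2/3 = 314
  tailed: 471 × 1/3 = 157
Contribution of tailless: (322 − 314)² / 314 = 0.2038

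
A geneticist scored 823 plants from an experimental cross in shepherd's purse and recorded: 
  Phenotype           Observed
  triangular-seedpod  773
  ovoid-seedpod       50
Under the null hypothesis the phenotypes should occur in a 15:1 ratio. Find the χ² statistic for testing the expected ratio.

The 15:1 ratio has 16 parts, so with N = 823 the expected counts are:
  triangular-seedpod: 823 × 15/16 = 771.5625
  ovoid-seedpod: 823 × 1/16 = 51.4375
χ² = Σ (O − E)² / E
  triangular-seedpod: (773 − 771.5625)² / 771.5625 = 0.0027
  ovoid-seedpod: (50 − 51.4375)² / 51.4375 = 0.0402
χ² = 0.0027 + 0.0402 = 0.0429 ≈ 0.043

0.043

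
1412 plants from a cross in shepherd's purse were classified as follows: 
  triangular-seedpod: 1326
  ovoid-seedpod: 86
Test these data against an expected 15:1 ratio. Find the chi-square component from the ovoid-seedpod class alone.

0.057

Total ratio parts = 16. Expected numbers out of 1412:
  triangular-seedpod: 1412 × 15/16 = 1323.75
  ovoid-seedpod: 1412 × 1/16 = 88.25
Contribution of ovoid-seedpod: (86 − 88.25)² / 88.25 = 0.0574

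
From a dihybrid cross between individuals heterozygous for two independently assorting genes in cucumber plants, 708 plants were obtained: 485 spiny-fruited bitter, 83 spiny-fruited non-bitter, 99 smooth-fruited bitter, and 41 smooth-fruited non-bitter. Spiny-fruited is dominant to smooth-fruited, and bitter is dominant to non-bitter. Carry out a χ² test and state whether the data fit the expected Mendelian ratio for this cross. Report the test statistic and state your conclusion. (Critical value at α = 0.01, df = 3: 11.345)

46.360; not consistent

A dihybrid F₂ with independent assortment and complete dominance at both loci gives a 9:3:3:1 phenotypic ratio.
Total ratio parts = 16. Expected numbers out of 708:
  spiny-fruited bitter: 708 × 9/16 = 398.25
  spiny-fruited non-bitter: 708 × 3/16 = 132.75
  smooth-fruited bitter: 708 × 3/16 = 132.75
  smooth-fruited non-bitter: 708 × 1/16 = 44.25
χ² = Σ (O − E)² / E
  spiny-fruited bitter: (485 − 398.25)² / 398.25 = 18.8966
  spiny-fruited non-bitter: (83 − 132.75)² / 132.75 = 18.6445
  smooth-fruited bitter: (99 − 132.75)² / 132.75 = 8.5805
  smooth-fruited non-bitter: (41 − 44.25)² / 44.25 = 0.2387
χ² = 18.8966 + 18.6445 + 8.5805 + 0.2387 = 46.3603 ≈ 46.360
Degrees of freedom = 4 − 1 = 3; critical value at α = 0.01 is 11.345.
Since 46.360 > 11.345, we reject the null hypothesis — the data do not fit the 9:3:3:1 ratio.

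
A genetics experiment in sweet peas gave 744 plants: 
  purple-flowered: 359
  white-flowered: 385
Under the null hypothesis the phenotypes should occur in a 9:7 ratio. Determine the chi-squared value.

Under the 9:7 hypothesis (Σ ratio = 16, N = 744):
  purple-flowered: 744 × 9/16 = 418.5
  white-flowered: 744 × 7/16 = 325.5
χ² = Σ (O − E)² / E
  purple-flowered: (359 − 418.5)² / 418.5 = 8.4594
  white-flowered: (385 − 325.5)² / 325.5 = 10.8763
χ² = 8.4594 + 10.8763 = 19.3357 ≈ 19.336

19.336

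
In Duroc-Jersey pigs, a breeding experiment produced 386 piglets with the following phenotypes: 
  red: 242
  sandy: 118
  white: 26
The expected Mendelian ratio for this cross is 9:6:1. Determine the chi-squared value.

7.939

Total ratio parts = 16. Expected numbers out of 386:
  red: 386 × 9/16 = 217.125
  sandy: 386 × 6/16 = 144.75
  white: 386 × 1/16 = 24.125
χ² = Σ (O − E)² / E
  red: (242 − 217.125)² / 217.125 = 2.8498
  sandy: (118 − 144.75)² / 144.75 = 4.9434
  white: (26 − 24.125)² / 24.125 = 0.1457
χ² = 2.8498 + 4.9434 + 0.1457 = 7.9389 ≈ 7.939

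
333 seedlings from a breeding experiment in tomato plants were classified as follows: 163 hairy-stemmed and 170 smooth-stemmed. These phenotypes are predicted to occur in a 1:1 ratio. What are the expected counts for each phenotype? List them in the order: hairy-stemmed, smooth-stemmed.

166.5, 166.5

Under the 1:1 hypothesis (Σ ratio = 2, N = 333):
  hairy-stemmed: 333 × 1/2 = 166.5
  smooth-stemmed: 333 × 1/2 = 166.5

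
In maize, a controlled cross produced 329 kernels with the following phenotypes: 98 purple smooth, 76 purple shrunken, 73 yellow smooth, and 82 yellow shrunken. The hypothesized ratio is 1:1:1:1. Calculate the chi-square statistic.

Total ratio parts = 4. Expected numbers out of 329:
  purple smooth: 329 × 1/4 = 82.25
  purple shrunken: 329 × 1/4 = 82.25
  yellow smooth: 329 × 1/4 = 82.25
  yellow shrunken: 329 × 1/4 = 82.25
χ² = Σ (O − E)² / E
  purple smooth: (98 − 82.25)² / 82.25 = 3.0160
  purple shrunken: (76 − 82.25)² / 82.25 = 0.4749
  yellow smooth: (73 − 82.25)² / 82.25 = 1.0403
  yellow shrunken: (82 − 82.25)² / 82.25 = 0.0008
χ² = 3.0160 + 0.4749 + 1.0403 + 0.0008 = 4.532

4.532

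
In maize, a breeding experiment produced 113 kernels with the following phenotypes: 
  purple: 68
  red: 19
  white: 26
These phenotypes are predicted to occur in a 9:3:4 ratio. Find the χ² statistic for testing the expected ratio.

0.715

Expected counts for N = 113 under a 9:3:4 ratio (total parts = 16):
  purple: 113 × 9/16 = 63.5625
  red: 113 × 3/16 = 21.1875
  white: 113 × 4/16 = 28.25
χ² = Σ (O − E)² / E
  purple: (68 − 63.5625)² / 63.5625 = 0.3098
  red: (19 − 21.1875)² / 21.1875 = 0.2258
  white: (26 − 28.25)² / 28.25 = 0.1792
χ² = 0.3098 + 0.2258 + 0.1792 = 0.7148 ≈ 0.715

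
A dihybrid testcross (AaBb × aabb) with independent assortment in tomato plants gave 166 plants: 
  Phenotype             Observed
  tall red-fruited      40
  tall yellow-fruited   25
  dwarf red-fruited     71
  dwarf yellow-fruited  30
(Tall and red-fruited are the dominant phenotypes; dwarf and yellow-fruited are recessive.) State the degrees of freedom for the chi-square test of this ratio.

A dihybrid testcross with independent assortment gives a 1:1:1:1 ratio.
A goodness-of-fit test with 4 phenotype classes has df = 4 − 1 = 3.

3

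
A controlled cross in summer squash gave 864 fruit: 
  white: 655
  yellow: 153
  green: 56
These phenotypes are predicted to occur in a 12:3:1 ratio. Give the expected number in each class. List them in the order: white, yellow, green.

Under the 12:3:1 hypothesis (Σ ratio = 16, N = 864):
  white: 864 × 12/16 = 648
  yellow: 864 × 3/16 = 162
  green: 864 × 1/16 = 54

648, 162, 54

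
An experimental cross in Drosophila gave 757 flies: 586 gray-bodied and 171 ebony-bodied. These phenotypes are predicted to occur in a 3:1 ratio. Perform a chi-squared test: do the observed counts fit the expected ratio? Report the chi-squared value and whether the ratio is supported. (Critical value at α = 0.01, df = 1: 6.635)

Expected counts for N = 757 under a 3:1 ratio (total parts = 4):
  gray-bodied: 757 × 3/4 = 567.75
  ebony-bodied: 757 × 1/4 = 189.25
χ² = Σ (O − E)² / E
  gray-bodied: (586 − 567.75)² / 567.75 = 0.5866
  ebony-bodied: (171 − 189.25)² / 189.25 = 1.7599
χ² = 0.5866 + 1.7599 = 2.3465 ≈ 2.347
Degrees of freedom = 2 − 1 = 1; critical value at α = 0.01 is 6.635.
Since 2.347 < 6.635, we fail to reject the null hypothesis — the data are consistent with the 3:1 ratio.

2.347; consistent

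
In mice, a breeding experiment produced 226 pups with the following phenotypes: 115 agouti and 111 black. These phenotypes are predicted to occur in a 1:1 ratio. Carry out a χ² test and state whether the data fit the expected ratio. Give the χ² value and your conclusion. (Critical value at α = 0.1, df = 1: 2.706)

0.071; consistent

Total ratio parts = 2. Expected numbers out of 226:
  agouti: 226 × 1/2 = 113
  black: 226 × 1/2 = 113
χ² = Σ (O − E)² / E
  agouti: (115 − 113)² / 113 = 0.0354
  black: (111 − 113)² / 113 = 0.0354
χ² = 0.0354 + 0.0354 = 0.0708 ≈ 0.071
Degrees of freedom = 2 − 1 = 1; critical value at α = 0.1 is 2.706.
Since 0.071 < 2.706, we fail to reject the null hypothesis — the data are consistent with the 1:1 ratio.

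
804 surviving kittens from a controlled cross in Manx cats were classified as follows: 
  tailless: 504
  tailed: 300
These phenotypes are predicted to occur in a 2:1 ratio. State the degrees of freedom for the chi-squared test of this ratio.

1

A goodness-of-fit test with 2 phenotype classes has df = 2 − 1 = 1.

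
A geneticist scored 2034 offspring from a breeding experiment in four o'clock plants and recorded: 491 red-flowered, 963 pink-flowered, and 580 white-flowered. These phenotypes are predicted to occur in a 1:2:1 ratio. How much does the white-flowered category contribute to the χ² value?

Total ratio parts = 4. Expected numbers out of 2034:
  red-flowered: 2034 × 1/4 = 508.5
  pink-flowered: 2034 × 2/4 = 1017
  white-flowered: 2034 × 1/4 = 508.5
Contribution of white-flowered: (580 − 508.5)² / 508.5 = 10.0536

10.054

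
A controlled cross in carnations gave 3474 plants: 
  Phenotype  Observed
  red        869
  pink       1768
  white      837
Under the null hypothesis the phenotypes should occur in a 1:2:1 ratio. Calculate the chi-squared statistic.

The 1:2:1 ratio has 4 parts, so with N = 3474 the expected counts are:
  red: 3474 × 1/4 = 868.5
  pink: 3474 × 2/4 = 1737
  white: 3474 × 1/4 = 868.5
χ² = Σ (O − E)² / E
  red: (869 − 868.5)² / 868.5 = 0.0003
  pink: (1768 − 1737)² / 1737 = 0.5533
  white: (837 − 868.5)² / 868.5 = 1.1425
χ² = 0.0003 + 0.5533 + 1.1425 = 1.6961 ≈ 1.696

1.696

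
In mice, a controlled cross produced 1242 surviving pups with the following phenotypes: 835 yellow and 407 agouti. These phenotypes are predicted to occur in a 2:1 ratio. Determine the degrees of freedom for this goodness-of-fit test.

A goodness-of-fit test with 2 phenotype classes has df = 2 − 1 = 1.

1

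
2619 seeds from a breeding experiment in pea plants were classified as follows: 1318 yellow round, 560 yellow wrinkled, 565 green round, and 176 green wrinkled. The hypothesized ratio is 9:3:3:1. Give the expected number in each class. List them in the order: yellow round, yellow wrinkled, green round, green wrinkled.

Under the 9:3:3:1 hypothesis (Σ ratio = 16, N = 2619):
  yellow round: 2619 × 9/16 = 1473.1875
  yellow wrinkled: 2619 × 3/16 = 491.0625
  green round: 2619 × 3/16 = 491.0625
  green wrinkled: 2619 × 1/16 = 163.6875

1473.1875, 491.0625, 491.0625, 163.6875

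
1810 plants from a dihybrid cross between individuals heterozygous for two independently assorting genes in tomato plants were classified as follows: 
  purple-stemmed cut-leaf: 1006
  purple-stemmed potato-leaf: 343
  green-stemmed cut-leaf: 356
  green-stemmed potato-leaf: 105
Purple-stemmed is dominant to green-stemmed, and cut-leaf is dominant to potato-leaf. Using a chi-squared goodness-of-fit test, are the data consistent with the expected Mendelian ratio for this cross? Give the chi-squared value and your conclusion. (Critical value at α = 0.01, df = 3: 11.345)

1.581; consistent

A dihybrid F₂ with independent assortment and complete dominance at both loci gives a 9:3:3:1 phenotypic ratio.
Total ratio parts = 16. Expected numbers out of 1810:
  purple-stemmed cut-leaf: 1810 × 9/16 = 1018.125
  purple-stemmed potato-leaf: 1810 × 3/16 = 339.375
  green-stemmed cut-leaf: 1810 × 3/16 = 339.375
  green-stemmed potato-leaf: 1810 × 1/16 = 113.125
χ² = Σ (O − E)² / E
  purple-stemmed cut-leaf: (1006 − 1018.125)² / 1018.125 = 0.1444
  purple-stemmed potato-leaf: (343 − 339.375)² / 339.375 = 0.0387
  green-stemmed cut-leaf: (356 − 339.375)² / 339.375 = 0.8144
  green-stemmed potato-leaf: (105 − 113.125)² / 113.125 = 0.5836
χ² = 0.1444 + 0.0387 + 0.8144 + 0.5836 = 1.5811 ≈ 1.581
Degrees of freedom = 4 − 1 = 3; critical value at α = 0.01 is 11.345.
Since 1.581 < 11.345, we fail to reject the null hypothesis — the data are consistent with the 9:3:3:1 ratio.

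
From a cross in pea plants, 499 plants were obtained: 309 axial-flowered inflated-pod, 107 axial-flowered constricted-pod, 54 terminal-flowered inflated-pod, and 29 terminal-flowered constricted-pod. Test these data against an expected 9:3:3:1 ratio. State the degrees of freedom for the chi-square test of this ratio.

A goodness-of-fit test with 4 phenotype classes has df = 4 − 1 = 3.

3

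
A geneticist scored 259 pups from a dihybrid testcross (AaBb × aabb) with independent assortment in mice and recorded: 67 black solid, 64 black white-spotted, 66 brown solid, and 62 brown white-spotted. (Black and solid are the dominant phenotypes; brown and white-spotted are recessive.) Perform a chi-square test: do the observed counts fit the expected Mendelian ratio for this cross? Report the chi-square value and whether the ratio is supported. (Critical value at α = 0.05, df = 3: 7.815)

A dihybrid testcross with independent assortment gives a 1:1:1:1 ratio.
The 1:1:1:1 ratio has 4 parts, so with N = 259 the expected counts are:
  black solid: 259 × 1/4 = 64.75
  black white-spotted: 259 × 1/4 = 64.75
  brown solid: 259 × 1/4 = 64.75
  brown white-spotted: 259 × 1/4 = 64.75
χ² = Σ (O − E)² / E
  black solid: (67 − 64.75)² / 64.75 = 0.0782
  black white-spotted: (64 − 64.75)² / 64.75 = 0.0087
  brown solid: (66 − 64.75)² / 64.75 = 0.0241
  brown white-spotted: (62 − 64.75)² / 64.75 = 0.1168
χ² = 0.0782 + 0.0087 + 0.0241 + 0.1168 = 0.2278 ≈ 0.228
Degrees of freedom = 4 − 1 = 3; critical value at α = 0.05 is 7.815.
Since 0.228 < 7.815, we fail to reject the null hypothesis — the data are consistent with the 1:1:1:1 ratio.

0.228; consistent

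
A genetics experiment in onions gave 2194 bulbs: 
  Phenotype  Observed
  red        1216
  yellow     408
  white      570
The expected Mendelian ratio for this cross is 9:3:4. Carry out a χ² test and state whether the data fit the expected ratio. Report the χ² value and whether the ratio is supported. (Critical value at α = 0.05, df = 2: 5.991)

Under the 9:3:4 hypothesis (Σ ratio = 16, N = 2194):
  red: 2194 × 9/16 = 1234.125
  yellow: 2194 × 3/16 = 411.375
  white: 2194 × 4/16 = 548.5
χ² = Σ (O − E)² / E
  red: (1216 − 1234.125)² / 1234.125 = 0.2662
  yellow: (408 − 411.375)² / 411.375 = 0.0277
  white: (570 − 548.5)² / 548.5 = 0.8428
χ² = 0.2662 + 0.0277 + 0.8428 = 1.1367 ≈ 1.137
Degrees of freedom = 3 − 1 = 2; critical value at α = 0.05 is 5.991.
Since 1.137 < 5.991, we fail to reject the null hypothesis — the data are consistent with the 9:3:4 ratio.

1.137; consistent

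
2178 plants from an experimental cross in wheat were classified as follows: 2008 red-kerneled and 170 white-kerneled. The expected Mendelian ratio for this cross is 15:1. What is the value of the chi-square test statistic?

8.992

The 15:1 ratio has 16 parts, so with N = 2178 the expected counts are:
  red-kerneled: 2178 × 15/16 = 2041.875
  white-kerneled: 2178 × 1/16 = 136.125
χ² = Σ (O − E)² / E
  red-kerneled: (2008 − 2041.875)² / 2041.875 = 0.5620
  white-kerneled: (170 − 136.125)² / 136.125 = 8.4299
χ² = 0.5620 + 8.4299 = 8.9919 ≈ 8.992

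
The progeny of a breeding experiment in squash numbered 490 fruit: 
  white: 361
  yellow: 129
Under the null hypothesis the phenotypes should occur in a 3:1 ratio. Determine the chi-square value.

Expected counts for N = 490 under a 3:1 ratio (total parts = 4):
  white: 490 × 3/4 = 367.5
  yellow: 490 × 1/4 = 122.5
χ² = Σ (O − E)² / E
  white: (361 − 367.5)² / 367.5 = 0.1150
  yellow: (129 − 122.5)² / 122.5 = 0.3449
χ² = 0.1150 + 0.3449 = 0.4599 ≈ 0.460

0.460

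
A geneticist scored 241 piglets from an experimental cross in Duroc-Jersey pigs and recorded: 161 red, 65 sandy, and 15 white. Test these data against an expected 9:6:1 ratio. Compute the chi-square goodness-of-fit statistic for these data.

11.898

Under the 9:6:1 hypothesis (Σ ratio = 16, N = 241):
  red: 241 × 9/16 = 135.5625
  sandy: 241 × 6/16 = 90.375
  white: 241 × 1/16 = 15.0625
χ² = Σ (O − E)² / E
  red: (161 − 135.5625)² / 135.5625 = 4.7732
  sandy: (65 − 90.375)² / 90.375 = 7.1247
  white: (15 − 15.0625)² / 15.0625 = 0.0003
χ² = 4.7732 + 7.1247 + 0.0003 = 11.8982 ≈ 11.898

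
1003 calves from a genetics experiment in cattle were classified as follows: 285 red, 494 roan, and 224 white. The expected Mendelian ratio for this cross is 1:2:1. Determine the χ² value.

7.644

Under the 1:2:1 hypothesis (Σ ratio = 4, N = 1003):
  red: 1003 × 1/4 = 250.75
  roan: 1003 × 2/4 = 501.5
  white: 1003 × 1/4 = 250.75
χ² = Σ (O − E)² / E
  red: (285 − 250.75)² / 250.75 = 4.6782
  roan: (494 − 501.5)² / 501.5 = 0.1122
  white: (224 − 250.75)² / 250.75 = 2.8537
χ² = 4.6782 + 0.1122 + 2.8537 = 7.6441 ≈ 7.644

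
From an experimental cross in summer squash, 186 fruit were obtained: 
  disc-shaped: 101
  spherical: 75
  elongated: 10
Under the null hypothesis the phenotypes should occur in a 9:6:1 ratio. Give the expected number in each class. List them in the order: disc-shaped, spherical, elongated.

104.625, 69.75, 11.625

Under the 9:6:1 hypothesis (Σ ratio = 16, N = 186):
  disc-shaped: 186 × 9/16 = 104.625
  spherical: 186 × 6/16 = 69.75
  elongated: 186 × 1/16 = 11.625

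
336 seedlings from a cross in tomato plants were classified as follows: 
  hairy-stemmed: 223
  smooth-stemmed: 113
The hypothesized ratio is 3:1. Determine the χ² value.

The 3:1 ratio has 4 parts, so with N = 336 the expected counts are:
  hairy-stemmed: 336 × 3/4 = 252
  smooth-stemmed: 336 × 1/4 = 84
χ² = Σ (O − E)² / E
  hairy-stemmed: (223 − 252)² / 252 = 3.3373
  smooth-stemmed: (113 − 84)² / 84 = 10.0119
χ² = 3.3373 + 10.0119 = 13.3492 ≈ 13.349

13.349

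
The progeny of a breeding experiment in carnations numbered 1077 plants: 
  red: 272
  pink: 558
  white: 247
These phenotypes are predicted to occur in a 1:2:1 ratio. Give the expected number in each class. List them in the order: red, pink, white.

269.25, 538.5, 269.25

The 1:2:1 ratio has 4 parts, so with N = 1077 the expected counts are:
  red: 1077 × 1/4 = 269.25
  pink: 1077 × 2/4 = 538.5
  white: 1077 × 1/4 = 269.25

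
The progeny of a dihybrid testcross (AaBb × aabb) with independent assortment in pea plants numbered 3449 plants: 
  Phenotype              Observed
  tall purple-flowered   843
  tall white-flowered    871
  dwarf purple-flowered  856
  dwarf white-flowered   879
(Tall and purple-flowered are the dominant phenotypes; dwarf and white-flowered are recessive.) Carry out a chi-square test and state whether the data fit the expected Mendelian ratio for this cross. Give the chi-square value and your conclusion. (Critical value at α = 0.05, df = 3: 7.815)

0.889; consistent

A dihybrid testcross with independent assortment gives a 1:1:1:1 ratio.
Expected counts for N = 3449 under a 1:1:1:1 ratio (total parts = 4):
  tall purple-flowered: 3449 × 1/4 = 862.25
  tall white-flowered: 3449 × 1/4 = 862.25
  dwarf purple-flowered: 3449 × 1/4 = 862.25
  dwarf white-flowered: 3449 × 1/4 = 862.25
χ² = Σ (O − E)² / E
  tall purple-flowered: (843 − 862.25)² / 862.25 = 0.4298
  tall white-flowered: (871 − 862.25)² / 862.25 = 0.0888
  dwarf purple-flowered: (856 − 862.25)² / 862.25 = 0.0453
  dwarf white-flowered: (879 − 862.25)² / 862.25 = 0.3254
χ² = 0.4298 + 0.0888 + 0.0453 + 0.3254 = 0.8893 ≈ 0.889
Degrees of freedom = 4 − 1 = 3; critical value at α = 0.05 is 7.815.
Since 0.889 < 7.815, we fail to reject the null hypothesis — the data are consistent with the 1:1:1:1 ratio.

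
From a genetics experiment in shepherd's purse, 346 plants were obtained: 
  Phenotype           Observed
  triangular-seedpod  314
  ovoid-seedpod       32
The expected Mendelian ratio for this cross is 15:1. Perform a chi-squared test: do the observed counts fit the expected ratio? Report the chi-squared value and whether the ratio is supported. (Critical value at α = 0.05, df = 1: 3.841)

5.309; not consistent

Under the 15:1 hypothesis (Σ ratio = 16, N = 346):
  triangular-seedpod: 346 × 15/16 = 324.375
  ovoid-seedpod: 346 × 1/16 = 21.625
χ² = Σ (O − E)² / E
  triangular-seedpod: (314 − 324.375)² / 324.375 = 0.3318
  ovoid-seedpod: (32 − 21.625)² / 21.625 = 4.9776
χ² = 0.3318 + 4.9776 = 5.3094 ≈ 5.309
Degrees of freedom = 2 − 1 = 1; critical value at α = 0.05 is 3.841.
Since 5.309 > 3.841, we reject the null hypothesis — the data do not fit the 15:1 ratio.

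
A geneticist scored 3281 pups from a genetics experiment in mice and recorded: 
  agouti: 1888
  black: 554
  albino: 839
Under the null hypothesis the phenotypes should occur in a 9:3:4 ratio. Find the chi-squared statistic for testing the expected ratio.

7.490

Under the 9:3:4 hypothesis (Σ ratio = 16, N = 3281):
  agouti: 3281 × 9/16 = 1845.5625
  black: 3281 × 3/16 = 615.1875
  albino: 3281 × 4/16 = 820.25
χ² = Σ (O − E)² / E
  agouti: (1888 − 1845.5625)² / 1845.5625 = 0.9758
  black: (554 − 615.1875)² / 615.1875 = 6.0858
  albino: (839 − 820.25)² / 820.25 = 0.4286
χ² = 0.9758 + 6.0858 + 0.4286 = 7.4902 ≈ 7.490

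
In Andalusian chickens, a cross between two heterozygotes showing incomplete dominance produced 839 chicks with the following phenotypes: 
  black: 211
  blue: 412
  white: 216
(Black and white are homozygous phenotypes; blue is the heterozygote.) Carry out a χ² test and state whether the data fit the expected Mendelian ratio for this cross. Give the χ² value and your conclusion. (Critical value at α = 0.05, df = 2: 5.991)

With incomplete dominance, a heterozygote × heterozygote cross gives a 1:2:1 phenotypic ratio.
The 1:2:1 ratio has 4 parts, so with N = 839 the expected counts are:
  black: 839 × 1/4 = 209.75
  blue: 839 × 2/4 = 419.5
  white: 839 × 1/4 = 209.75
χ² = Σ (O − E)² / E
  black: (211 − 209.75)² / 209.75 = 0.0074
  blue: (412 − 419.5)² / 419.5 = 0.1341
  white: (216 − 209.75)² / 209.75 = 0.1862
χ² = 0.0074 + 0.1341 + 0.1862 = 0.3277 ≈ 0.328
Degrees of freedom = 3 − 1 = 2; critical value at α = 0.05 is 5.991.
Since 0.328 < 5.991, we fail to reject the null hypothesis — the data are consistent with the 1:2:1 ratio.

0.328; consistent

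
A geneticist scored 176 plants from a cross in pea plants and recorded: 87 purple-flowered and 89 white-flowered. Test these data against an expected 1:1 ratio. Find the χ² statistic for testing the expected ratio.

0.023

The 1:1 ratio has 2 parts, so with N = 176 the expected counts are:
  purple-flowered: 176 × 1/2 = 88
  white-flowered: 176 × 1/2 = 88
χ² = Σ (O − E)² / E
  purple-flowered: (87 − 88)² / 88 = 0.0114
  white-flowered: (89 − 88)² / 88 = 0.0114
χ² = 0.0114 + 0.0114 = 0.0228 ≈ 0.023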